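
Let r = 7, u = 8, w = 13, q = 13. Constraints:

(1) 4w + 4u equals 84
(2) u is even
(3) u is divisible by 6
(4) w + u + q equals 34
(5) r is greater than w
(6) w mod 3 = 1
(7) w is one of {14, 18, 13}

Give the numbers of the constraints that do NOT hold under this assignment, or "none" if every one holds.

(1) 4w + 4u = 4(13) + 4(8) = 84 — holds.
(2) u = 8 is even — holds.
(3) 8 = 6*1 + 2, so 6 does not divide 8 — does not hold.
(4) w + u + q = 13 + 8 + 13 = 34 — holds.
(5) r = 7, w = 13; 7 ≤ 13 (want >) — does not hold.
(6) 13 mod 3 = 1 — holds.
(7) w = 13 is in {14, 18, 13} — holds.

Constraints 3 and 5 are violated.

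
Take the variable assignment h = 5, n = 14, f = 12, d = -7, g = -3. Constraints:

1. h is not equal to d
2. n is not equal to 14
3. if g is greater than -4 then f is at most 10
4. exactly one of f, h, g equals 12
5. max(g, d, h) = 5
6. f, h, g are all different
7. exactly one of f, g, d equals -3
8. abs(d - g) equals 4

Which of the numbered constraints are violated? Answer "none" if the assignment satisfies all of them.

Constraints 2, 3 do not hold.

1. h = 5, d = -7; distinct — holds.
2. n = 14, but 14 is required to differ — fails.
3. g = -3 > -4, so we need f ≤ 10; but f = 12 > 10 — fails.
4. f=12, h=5, g=-3; 1 of them equals 12 — holds.
5. max(-3, -7, 5) = 5 — holds.
6. values 12, 5, -3 are pairwise distinct — holds.
7. f=12, g=-3, d=-7; 1 of them equals -3 — holds.
8. abs(-7 - (-3)) = 4 — holds.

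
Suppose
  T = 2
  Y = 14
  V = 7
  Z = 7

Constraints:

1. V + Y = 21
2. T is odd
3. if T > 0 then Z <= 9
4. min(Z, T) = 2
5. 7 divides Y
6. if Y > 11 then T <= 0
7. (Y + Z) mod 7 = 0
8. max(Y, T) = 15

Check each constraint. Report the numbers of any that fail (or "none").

The assignment fails constraints 2, 6, 8.

1. V + Y = 7 + 14 = 21  ✔
2. T = 2 is even  ✘
3. T = 2 > 0, so we need Z ≤ 9; Z = 7 ≤ 9  ✔
4. min(7, 2) = 2  ✔
5. 14 / 7 = 2, so 7 divides 14  ✔
6. Y = 14 > 11, so we need T ≤ 0; but T = 2 > 0  ✘
7. Y + Z = 21; 21 mod 7 = 0  ✔
8. max(14, 2) = 14, not 15  ✘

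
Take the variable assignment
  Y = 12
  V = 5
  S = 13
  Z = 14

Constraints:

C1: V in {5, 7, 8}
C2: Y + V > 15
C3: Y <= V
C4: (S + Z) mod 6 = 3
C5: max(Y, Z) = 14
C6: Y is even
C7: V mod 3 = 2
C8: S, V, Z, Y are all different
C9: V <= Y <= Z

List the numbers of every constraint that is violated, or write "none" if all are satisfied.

C1: V = 5 is in {5, 7, 8} — satisfied.
C2: Y + V = 12 + 5 = 17; 17 > 15 — satisfied.
C3: Y = 12, V = 5; 12 > 5 (want ≤) — violated.
C4: S + Z = 27; 27 mod 6 = 3 — satisfied.
C5: max(12, 14) = 14 — satisfied.
C6: Y = 12 is even — satisfied.
C7: 5 mod 3 = 2 — satisfied.
C8: values 13, 5, 14, 12 are pairwise distinct — satisfied.
C9: values 5 <= 12 <= 14 — satisfied.

Constraint 3 is violated.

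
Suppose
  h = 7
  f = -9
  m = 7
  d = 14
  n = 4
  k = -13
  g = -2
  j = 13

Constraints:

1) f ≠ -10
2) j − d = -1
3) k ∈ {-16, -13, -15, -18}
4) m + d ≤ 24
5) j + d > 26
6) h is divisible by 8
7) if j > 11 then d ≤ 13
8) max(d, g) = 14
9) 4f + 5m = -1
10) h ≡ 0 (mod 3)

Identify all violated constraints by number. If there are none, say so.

1) f = -9, and -9 ≠ -10  OK
2) j − d = 13 − 14 = -1  OK
3) k = -13 is in {-16, -13, -15, -18}  OK
4) m + d = 7 + 14 = 21; 21 ≤ 24  OK
5) j + d = 13 + 14 = 27; 27 > 26  OK
6) 7 = 8×0 + 7, so 8 does not divide 7  FAIL
7) j = 13 > 11, so we need d ≤ 13; but d = 14 > 13  FAIL
8) max(14, -2) = 14  OK
9) 4f + 5m = 4(-9) + 5(7) = -1  OK
10) 7 mod 3 = 1, not 0  FAIL

No — constraints 6, 7, and 10 are not satisfied.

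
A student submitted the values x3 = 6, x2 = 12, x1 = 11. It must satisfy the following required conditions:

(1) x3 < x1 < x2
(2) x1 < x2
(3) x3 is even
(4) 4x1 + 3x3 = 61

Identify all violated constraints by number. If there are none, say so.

No — constraint 4 is not satisfied.

(1) values 6 < 11 < 12  ✓
(2) x1 = 11, x2 = 12; 11 < 12  ✓
(3) x3 = 6 is even  ✓
(4) 4x1 + 3x3 = 4(11) + 3(6) = 62, not 61  ✗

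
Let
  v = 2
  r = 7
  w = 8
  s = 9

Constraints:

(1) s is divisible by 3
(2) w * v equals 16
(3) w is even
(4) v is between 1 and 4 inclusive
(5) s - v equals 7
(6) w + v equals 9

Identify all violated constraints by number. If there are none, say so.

(1) 9 / 3 = 3, so 3 divides 9 — OK.
(2) w * v = 8 * 2 = 16 — OK.
(3) w = 8 is even — OK.
(4) v = 2 lies in [1, 4] — OK.
(5) s - v = 9 - 2 = 7 — OK.
(6) w + v = 8 + 2 = 10, not 9 — violated.

Constraint 6 does not hold.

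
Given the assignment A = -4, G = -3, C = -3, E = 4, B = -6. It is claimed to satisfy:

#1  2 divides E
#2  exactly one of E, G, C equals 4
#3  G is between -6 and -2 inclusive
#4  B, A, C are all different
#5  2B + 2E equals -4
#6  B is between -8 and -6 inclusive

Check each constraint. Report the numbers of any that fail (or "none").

All constraints are satisfied.

#1 4 / 2 = 2, so 2 divides 4  yes
#2 E=4, G=-3, C=-3; 1 of them equals 4  yes
#3 G = -3 lies in [-6, -2]  yes
#4 values -6, -4, -3 are pairwise distinct  yes
#5 2B + 2E = 2(-6) + 2(4) = -4  yes
#6 B = -6 lies in [-8, -6]  yes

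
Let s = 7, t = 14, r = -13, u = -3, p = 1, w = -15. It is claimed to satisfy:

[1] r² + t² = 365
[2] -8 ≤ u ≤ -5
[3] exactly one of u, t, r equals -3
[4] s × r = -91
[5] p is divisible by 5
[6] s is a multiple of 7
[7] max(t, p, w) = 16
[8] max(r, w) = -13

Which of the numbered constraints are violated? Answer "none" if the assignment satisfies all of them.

The assignment fails constraints 2, 5, and 7.

[1] r² + t² = (-13)² + 14² = 169 + 196 = 365  yes
[2] u = -3 is outside [-8, -5]  no
[3] u=-3, t=14, r=-13; 1 of them equals -3  yes
[4] s × r = 7 × (-13) = -91  yes
[5] 1 = 5×0 + 1, so 5 does not divide 1  no
[6] 7 / 7 = 1, so 7 divides 7  yes
[7] max(14, 1, -15) = 14, not 16  no
[8] max(-13, -15) = -13  yes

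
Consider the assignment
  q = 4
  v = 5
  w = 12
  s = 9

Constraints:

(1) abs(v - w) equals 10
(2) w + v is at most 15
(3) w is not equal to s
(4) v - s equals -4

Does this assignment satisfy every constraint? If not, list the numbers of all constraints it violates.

(1) abs(5 - 12) = 7, not 10  fails
(2) w + v = 12 + 5 = 17; 17 > 15, bound 15 not met  fails
(3) w = 12, s = 9; distinct  holds
(4) v - s = 5 - 9 = -4  holds

Violated: 1 and 2.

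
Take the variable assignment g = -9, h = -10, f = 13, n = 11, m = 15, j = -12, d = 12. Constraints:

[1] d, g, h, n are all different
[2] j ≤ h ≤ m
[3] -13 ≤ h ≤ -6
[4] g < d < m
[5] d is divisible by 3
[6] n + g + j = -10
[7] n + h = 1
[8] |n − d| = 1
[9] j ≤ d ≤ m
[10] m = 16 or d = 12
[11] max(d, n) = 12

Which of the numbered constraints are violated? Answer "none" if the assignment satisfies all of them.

[1] values 12, -9, -10, 11 are pairwise distinct  holds
[2] values -12 ≤ -10 ≤ 15  holds
[3] h = -10 lies in [-13, -6]  holds
[4] values -9 < 12 < 15  holds
[5] 12 / 3 = 4, so 3 divides 12  holds
[6] n + g + j = 11 + (-9) + (-12) = -10  holds
[7] n + h = 11 + (-10) = 1  holds
[8] |11 − 12| = 1  holds
[9] values -12 ≤ 12 ≤ 15  holds
[10] m = 15 ≠ 16, but d = 12 = 12 (second disjunct)  holds
[11] max(12, 11) = 12  holds

No violations.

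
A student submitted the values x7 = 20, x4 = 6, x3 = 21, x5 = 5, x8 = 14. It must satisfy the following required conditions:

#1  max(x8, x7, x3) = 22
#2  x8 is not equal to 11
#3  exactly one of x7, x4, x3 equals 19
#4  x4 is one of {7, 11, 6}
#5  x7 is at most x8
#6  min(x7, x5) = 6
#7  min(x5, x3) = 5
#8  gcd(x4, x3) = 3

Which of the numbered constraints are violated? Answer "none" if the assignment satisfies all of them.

The assignment fails constraints 1, 3, 5, and 6.

#1 max(14, 20, 21) = 21, not 22  no
#2 x8 = 14, and 14 ≠ 11  yes
#3 x7=20, x4=6, x3=21; 0 of them equal 19, not exactly one  no
#4 x4 = 6 is in {7, 11, 6}  yes
#5 x7 = 20, x8 = 14; 20 > 14 (want ≤)  no
#6 min(20, 5) = 5, not 6  no
#7 min(5, 21) = 5  yes
#8 gcd(6, 21) = 3  yes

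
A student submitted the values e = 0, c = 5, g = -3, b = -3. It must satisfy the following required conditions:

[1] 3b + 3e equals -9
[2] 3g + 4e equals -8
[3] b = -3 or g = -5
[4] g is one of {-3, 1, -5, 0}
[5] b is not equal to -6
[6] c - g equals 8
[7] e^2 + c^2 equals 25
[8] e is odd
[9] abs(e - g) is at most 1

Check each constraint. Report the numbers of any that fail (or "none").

[1] 3b + 3e = 3(-3) + 3(0) = -9  yes
[2] 3g + 4e = 3(-3) + 4(0) = -9, not -8  no
[3] b = -3 = -3 (first disjunct)  yes
[4] g = -3 is in {-3, 1, -5, 0}  yes
[5] b = -3, and -3 ≠ -6  yes
[6] c - g = 5 - (-3) = 8  yes
[7] e^2 + c^2 = 0^2 + 5^2 = 0 + 25 = 25  yes
[8] e = 0 is even  no
[9] abs(0 - (-3)) = 3; 3 > 1, exceeds bound 1  no

Constraints 2, 8, 9 do not hold.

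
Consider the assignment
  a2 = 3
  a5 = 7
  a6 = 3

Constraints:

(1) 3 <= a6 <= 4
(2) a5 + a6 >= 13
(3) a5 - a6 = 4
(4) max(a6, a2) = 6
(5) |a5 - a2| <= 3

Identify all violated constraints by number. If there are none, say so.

(1) a6 = 3 lies in [3, 4] — holds.
(2) a5 + a6 = 7 + 3 = 10; 10 < 13, bound 13 not met — fails.
(3) a5 - a6 = 7 - 3 = 4 — holds.
(4) max(3, 3) = 3, not 6 — fails.
(5) |7 - 3| = 4; 4 > 3, exceeds bound 3 — fails.

Constraints 2, 4, 5 are violated.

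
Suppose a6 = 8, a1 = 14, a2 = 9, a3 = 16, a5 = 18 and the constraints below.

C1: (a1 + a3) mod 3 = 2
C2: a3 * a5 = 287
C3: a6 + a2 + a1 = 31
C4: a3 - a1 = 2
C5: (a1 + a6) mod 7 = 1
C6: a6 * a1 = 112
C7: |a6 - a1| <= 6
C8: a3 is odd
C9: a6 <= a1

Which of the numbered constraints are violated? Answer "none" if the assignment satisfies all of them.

Constraints 1, 2, and 8 do not hold.

C1: a1 + a3 = 30; 30 mod 3 = 0, not 2  ✘
C2: a3 * a5 = 16 * 18 = 288, not 287  ✘
C3: a6 + a2 + a1 = 8 + 9 + 14 = 31  ✔
C4: a3 - a1 = 16 - 14 = 2  ✔
C5: a1 + a6 = 22; 22 mod 7 = 1  ✔
C6: a6 * a1 = 8 * 14 = 112  ✔
C7: |8 - 14| = 6; 6 ≤ 6  ✔
C8: a3 = 16 is even  ✘
C9: a6 = 8, a1 = 14; 8 ≤ 14  ✔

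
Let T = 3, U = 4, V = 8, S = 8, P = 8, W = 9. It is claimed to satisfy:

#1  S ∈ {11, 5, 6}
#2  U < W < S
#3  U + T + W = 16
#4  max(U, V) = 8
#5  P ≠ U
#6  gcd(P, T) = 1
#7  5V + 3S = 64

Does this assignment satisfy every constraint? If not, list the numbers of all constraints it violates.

No — constraints 1, 2 are not satisfied.

#1 S = 8 is not in {11, 5, 6}  FAIL
#2 values 4, 9, 8; W = 9 is not < S = 8  FAIL
#3 U + T + W = 4 + 3 + 9 = 16  OK
#4 max(4, 8) = 8  OK
#5 P = 8, U = 4; distinct  OK
#6 gcd(8, 3) = 1  OK
#7 5V + 3S = 5(8) + 3(8) = 64  OK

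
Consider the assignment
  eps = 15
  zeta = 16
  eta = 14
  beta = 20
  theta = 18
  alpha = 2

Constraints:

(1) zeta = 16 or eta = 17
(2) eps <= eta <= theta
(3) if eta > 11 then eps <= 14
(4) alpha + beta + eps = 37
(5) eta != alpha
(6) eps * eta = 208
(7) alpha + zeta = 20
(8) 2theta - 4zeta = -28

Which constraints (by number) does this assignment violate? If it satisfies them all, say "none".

(1) zeta = 16 = 16 (first disjunct) — holds.
(2) values 15, 14, 18; eps = 15 is not <= eta = 14 — does not hold.
(3) eta = 14 > 11, so we need eps ≤ 14; but eps = 15 > 14 — does not hold.
(4) alpha + beta + eps = 2 + 20 + 15 = 37 — holds.
(5) eta = 14, alpha = 2; distinct — holds.
(6) eps * eta = 15 * 14 = 210, not 208 — does not hold.
(7) alpha + zeta = 2 + 16 = 18, not 20 — does not hold.
(8) 2theta - 4zeta = 2(18) - 4(16) = -28 — holds.

Constraints 2, 3, 6, 7 do not hold.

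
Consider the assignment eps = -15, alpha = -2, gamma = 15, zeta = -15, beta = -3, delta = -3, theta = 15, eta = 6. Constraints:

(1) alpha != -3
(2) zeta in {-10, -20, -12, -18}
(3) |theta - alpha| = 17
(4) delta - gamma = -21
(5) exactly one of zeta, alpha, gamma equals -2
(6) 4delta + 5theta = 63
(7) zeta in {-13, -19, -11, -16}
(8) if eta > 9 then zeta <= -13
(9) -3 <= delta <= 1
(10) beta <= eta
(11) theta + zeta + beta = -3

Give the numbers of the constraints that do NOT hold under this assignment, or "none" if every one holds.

(1) alpha = -2, and -2 ≠ -3 — holds.
(2) zeta = -15 is not in {-10, -20, -12, -18} — does not hold.
(3) |15 - (-2)| = 17 — holds.
(4) delta - gamma = -3 - 15 = -18, not -21 — does not hold.
(5) zeta=-15, alpha=-2, gamma=15; 1 of them equals -2 — holds.
(6) 4delta + 5theta = 4(-3) + 5(15) = 63 — holds.
(7) zeta = -15 is not in {-13, -19, -11, -16} — does not hold.
(8) eta = 6, not > 9; antecedent false, conditional vacuously true — holds.
(9) delta = -3 lies in [-3, 1] — holds.
(10) beta = -3, eta = 6; -3 ≤ 6 — holds.
(11) theta + zeta + beta = 15 + (-15) + (-3) = -3 — holds.

No — constraints 2, 4, 7 are not satisfied.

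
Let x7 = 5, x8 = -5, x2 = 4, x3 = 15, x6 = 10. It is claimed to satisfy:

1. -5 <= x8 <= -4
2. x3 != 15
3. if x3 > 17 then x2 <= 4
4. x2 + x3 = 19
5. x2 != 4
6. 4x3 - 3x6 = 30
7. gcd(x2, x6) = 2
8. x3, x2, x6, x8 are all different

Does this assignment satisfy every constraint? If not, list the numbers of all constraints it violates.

1. x8 = -5 lies in [-5, -4]  ✔
2. x3 = 15, but 15 is required to differ  ✘
3. x3 = 15, not > 17; antecedent false, conditional vacuously true  ✔
4. x2 + x3 = 4 + 15 = 19  ✔
5. x2 = 4, but 4 is required to differ  ✘
6. 4x3 - 3x6 = 4(15) - 3(10) = 30  ✔
7. gcd(4, 10) = 2  ✔
8. values 15, 4, 10, -5 are pairwise distinct  ✔

No — constraints 2 and 5 are not satisfied.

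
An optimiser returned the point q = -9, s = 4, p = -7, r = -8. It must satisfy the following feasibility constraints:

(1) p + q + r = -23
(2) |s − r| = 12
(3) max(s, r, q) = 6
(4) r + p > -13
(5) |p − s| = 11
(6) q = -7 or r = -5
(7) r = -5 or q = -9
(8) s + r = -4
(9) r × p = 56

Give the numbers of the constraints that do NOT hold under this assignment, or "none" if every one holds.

Constraints 1, 3, 4, and 6 are violated.

(1) p + q + r = -7 + (-9) + (-8) = -24, not -23  fails
(2) |4 − (-8)| = 12  holds
(3) max(4, -8, -9) = 4, not 6  fails
(4) r + p = -8 + (-7) = -15; -15 ≤ -13, bound -13 not met  fails
(5) |-7 − 4| = 11  holds
(6) q = -9 ≠ -7 and r = -8 ≠ -5; both disjuncts false  fails
(7) r = -8 ≠ -5, but q = -9 = -9 (second disjunct)  holds
(8) s + r = 4 + (-8) = -4  holds
(9) r × p = -8 × (-7) = 56  holds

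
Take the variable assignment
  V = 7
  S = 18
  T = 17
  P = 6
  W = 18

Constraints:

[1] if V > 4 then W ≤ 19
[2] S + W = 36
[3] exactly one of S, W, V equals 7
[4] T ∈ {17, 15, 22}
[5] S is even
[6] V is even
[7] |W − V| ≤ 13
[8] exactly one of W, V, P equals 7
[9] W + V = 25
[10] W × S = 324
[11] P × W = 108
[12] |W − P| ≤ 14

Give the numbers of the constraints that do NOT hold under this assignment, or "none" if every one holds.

Violated: 6.

[1] V = 7 > 4, so we need W ≤ 19; W = 18 ≤ 19 — holds.
[2] S + W = 18 + 18 = 36 — holds.
[3] S=18, W=18, V=7; 1 of them equals 7 — holds.
[4] T = 17 is in {17, 15, 22} — holds.
[5] S = 18 is even — holds.
[6] V = 7 is odd — does not hold.
[7] |18 − 7| = 11; 11 ≤ 13 — holds.
[8] W=18, V=7, P=6; 1 of them equals 7 — holds.
[9] W + V = 18 + 7 = 25 — holds.
[10] W × S = 18 × 18 = 324 — holds.
[11] P × W = 6 × 18 = 108 — holds.
[12] |18 − 6| = 12; 12 ≤ 14 — holds.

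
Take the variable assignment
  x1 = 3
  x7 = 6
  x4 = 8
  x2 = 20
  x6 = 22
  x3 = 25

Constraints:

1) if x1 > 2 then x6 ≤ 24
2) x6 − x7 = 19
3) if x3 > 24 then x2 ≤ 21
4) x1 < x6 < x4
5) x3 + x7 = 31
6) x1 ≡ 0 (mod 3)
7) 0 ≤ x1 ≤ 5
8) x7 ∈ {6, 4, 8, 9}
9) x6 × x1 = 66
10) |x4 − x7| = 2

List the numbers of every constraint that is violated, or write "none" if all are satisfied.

No — constraints 2 and 4 are not satisfied.

1) x1 = 3 > 2, so we need x6 ≤ 24; x6 = 22 ≤ 24 — OK.
2) x6 − x7 = 22 − 6 = 16, not 19 — violated.
3) x3 = 25 > 24, so we need x2 ≤ 21; x2 = 20 ≤ 21 — OK.
4) values 3, 22, 8; x6 = 22 is not < x4 = 8 — violated.
5) x3 + x7 = 25 + 6 = 31 — OK.
6) 3 mod 3 = 0 — OK.
7) x1 = 3 lies in [0, 5] — OK.
8) x7 = 6 is in {6, 4, 8, 9} — OK.
9) x6 × x1 = 22 × 3 = 66 — OK.
10) |8 − 6| = 2 — OK.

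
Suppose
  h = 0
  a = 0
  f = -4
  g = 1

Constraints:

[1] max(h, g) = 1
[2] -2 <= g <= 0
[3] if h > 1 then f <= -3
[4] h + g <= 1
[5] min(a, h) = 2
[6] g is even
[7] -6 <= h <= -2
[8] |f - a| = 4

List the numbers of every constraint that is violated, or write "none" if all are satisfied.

[1] max(0, 1) = 1  holds
[2] g = 1 is outside [-2, 0]  fails
[3] h = 0, not > 1; antecedent false, conditional vacuously true  holds
[4] h + g = 0 + 1 = 1; 1 ≤ 1  holds
[5] min(0, 0) = 0, not 2  fails
[6] g = 1 is odd  fails
[7] h = 0 is outside [-6, -2]  fails
[8] |-4 - 0| = 4  holds

The assignment fails constraints 2, 5, 6, and 7.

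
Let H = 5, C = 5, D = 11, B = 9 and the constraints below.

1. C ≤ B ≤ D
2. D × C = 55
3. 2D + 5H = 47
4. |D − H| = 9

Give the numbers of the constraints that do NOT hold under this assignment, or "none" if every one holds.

The assignment fails constraint 4.

1. values 5 ≤ 9 ≤ 11  holds
2. D × C = 11 × 5 = 55  holds
3. 2D + 5H = 2(11) + 5(5) = 47  holds
4. |11 − 5| = 6, not 9  fails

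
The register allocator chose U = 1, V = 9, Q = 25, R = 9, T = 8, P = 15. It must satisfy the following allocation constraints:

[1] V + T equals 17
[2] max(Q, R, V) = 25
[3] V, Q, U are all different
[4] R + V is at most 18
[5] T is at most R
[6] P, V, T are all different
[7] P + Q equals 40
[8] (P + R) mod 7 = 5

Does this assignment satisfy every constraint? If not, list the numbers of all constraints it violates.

Constraint 8 is violated.

[1] V + T = 9 + 8 = 17  ✓
[2] max(25, 9, 9) = 25  ✓
[3] values 9, 25, 1 are pairwise distinct  ✓
[4] R + V = 9 + 9 = 18; 18 ≤ 18  ✓
[5] T = 8, R = 9; 8 ≤ 9  ✓
[6] values 15, 9, 8 are pairwise distinct  ✓
[7] P + Q = 15 + 25 = 40  ✓
[8] P + R = 24; 24 mod 7 = 3, not 5  ✗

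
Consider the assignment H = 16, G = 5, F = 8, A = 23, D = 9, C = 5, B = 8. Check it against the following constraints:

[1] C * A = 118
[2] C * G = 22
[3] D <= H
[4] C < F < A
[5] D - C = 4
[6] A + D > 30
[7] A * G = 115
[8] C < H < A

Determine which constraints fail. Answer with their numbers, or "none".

[1] C * A = 5 * 23 = 115, not 118 — fails.
[2] C * G = 5 * 5 = 25, not 22 — fails.
[3] D = 9, H = 16; 9 ≤ 16 — holds.
[4] values 5 < 8 < 23 — holds.
[5] D - C = 9 - 5 = 4 — holds.
[6] A + D = 23 + 9 = 32; 32 > 30 — holds.
[7] A * G = 23 * 5 = 115 — holds.
[8] values 5 < 16 < 23 — holds.

The assignment fails constraints 1 and 2.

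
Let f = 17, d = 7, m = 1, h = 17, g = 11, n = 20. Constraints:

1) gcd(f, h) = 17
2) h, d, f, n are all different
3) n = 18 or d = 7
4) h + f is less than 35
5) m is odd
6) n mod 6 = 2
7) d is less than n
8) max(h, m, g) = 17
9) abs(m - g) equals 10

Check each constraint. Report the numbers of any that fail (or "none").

1) gcd(17, 17) = 17 — satisfied.
2) h = f = 17, not all different — violated.
3) n = 20 ≠ 18, but d = 7 = 7 (second disjunct) — satisfied.
4) h + f = 17 + 17 = 34; 34 < 35 — satisfied.
5) m = 1 is odd — satisfied.
6) 20 mod 6 = 2 — satisfied.
7) d = 7, n = 20; 7 < 20 — satisfied.
8) max(17, 1, 11) = 17 — satisfied.
9) abs(1 - 11) = 10 — satisfied.

Constraint 2 is violated.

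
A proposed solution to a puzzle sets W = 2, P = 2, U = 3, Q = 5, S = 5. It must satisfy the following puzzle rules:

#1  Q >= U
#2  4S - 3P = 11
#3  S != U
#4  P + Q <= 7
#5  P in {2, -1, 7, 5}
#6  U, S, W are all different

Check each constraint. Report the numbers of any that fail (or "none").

#1 Q = 5, U = 3; 5 ≥ 3  yes
#2 4S - 3P = 4(5) - 3(2) = 14, not 11  no
#3 S = 5, U = 3; distinct  yes
#4 P + Q = 2 + 5 = 7; 7 ≤ 7  yes
#5 P = 2 is in {2, -1, 7, 5}  yes
#6 values 3, 5, 2 are pairwise distinct  yes

No — constraint 2 is not satisfied.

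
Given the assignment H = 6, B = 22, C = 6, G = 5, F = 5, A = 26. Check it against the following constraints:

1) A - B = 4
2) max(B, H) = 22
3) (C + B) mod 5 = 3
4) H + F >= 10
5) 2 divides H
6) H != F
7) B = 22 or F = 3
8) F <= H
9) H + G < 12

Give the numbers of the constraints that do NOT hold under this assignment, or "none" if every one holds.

1) A - B = 26 - 22 = 4 — holds.
2) max(22, 6) = 22 — holds.
3) C + B = 28; 28 mod 5 = 3 — holds.
4) H + F = 6 + 5 = 11; 11 ≥ 10 — holds.
5) 6 / 2 = 3, so 2 divides 6 — holds.
6) H = 6, F = 5; distinct — holds.
7) B = 22 = 22 (first disjunct) — holds.
8) F = 5, H = 6; 5 ≤ 6 — holds.
9) H + G = 6 + 5 = 11; 11 < 12 — holds.

The assignment satisfies every constraint.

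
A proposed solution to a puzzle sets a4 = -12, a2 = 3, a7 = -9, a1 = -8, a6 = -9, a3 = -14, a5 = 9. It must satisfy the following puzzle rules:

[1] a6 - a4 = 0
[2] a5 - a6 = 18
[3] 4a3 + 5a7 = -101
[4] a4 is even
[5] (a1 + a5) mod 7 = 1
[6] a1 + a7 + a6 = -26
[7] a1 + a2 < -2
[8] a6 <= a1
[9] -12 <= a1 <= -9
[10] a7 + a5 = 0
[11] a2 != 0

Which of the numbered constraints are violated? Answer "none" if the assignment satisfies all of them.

Constraints 1, 9 do not hold.

[1] a6 - a4 = -9 - (-12) = 3, not 0  ✗
[2] a5 - a6 = 9 - (-9) = 18  ✓
[3] 4a3 + 5a7 = 4(-14) + 5(-9) = -101  ✓
[4] a4 = -12 is even  ✓
[5] a1 + a5 = 1; 1 mod 7 = 1  ✓
[6] a1 + a7 + a6 = -8 + (-9) + (-9) = -26  ✓
[7] a1 + a2 = -8 + 3 = -5; -5 < -2  ✓
[8] a6 = -9, a1 = -8; -9 ≤ -8  ✓
[9] a1 = -8 is outside [-12, -9]  ✗
[10] a7 + a5 = -9 + 9 = 0  ✓
[11] a2 = 3, and 3 ≠ 0  ✓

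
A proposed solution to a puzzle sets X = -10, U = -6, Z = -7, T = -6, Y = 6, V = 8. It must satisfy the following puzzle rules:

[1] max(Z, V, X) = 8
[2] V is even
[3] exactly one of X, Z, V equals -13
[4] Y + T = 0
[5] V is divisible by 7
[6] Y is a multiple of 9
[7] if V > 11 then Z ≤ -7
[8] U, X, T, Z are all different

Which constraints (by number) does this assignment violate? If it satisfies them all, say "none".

No — constraints 3, 5, 6, and 8 are not satisfied.

[1] max(-7, 8, -10) = 8  OK
[2] V = 8 is even  OK
[3] X=-10, Z=-7, V=8; 0 of them equal -13, not exactly one  FAIL
[4] Y + T = 6 + (-6) = 0  OK
[5] 8 = 7×1 + 1, so 7 does not divide 8  FAIL
[6] 6 = 9×0 + 6, so 9 does not divide 6  FAIL
[7] V = 8, not > 11; antecedent false, conditional vacuously true  OK
[8] U = T = -6, not all different  FAIL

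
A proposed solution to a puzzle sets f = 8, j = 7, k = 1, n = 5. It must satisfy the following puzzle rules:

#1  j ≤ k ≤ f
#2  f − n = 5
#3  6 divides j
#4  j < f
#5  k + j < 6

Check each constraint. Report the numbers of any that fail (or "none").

Constraints 1, 2, 3, and 5 are violated.

#1 values 7, 1, 8; j = 7 is not ≤ k = 1  FAIL
#2 f − n = 8 − 5 = 3, not 5  FAIL
#3 7 = 6×1 + 1, so 6 does not divide 7  FAIL
#4 j = 7, f = 8; 7 < 8  OK
#5 k + j = 1 + 7 = 8; 8 ≥ 6, bound 6 not met  FAIL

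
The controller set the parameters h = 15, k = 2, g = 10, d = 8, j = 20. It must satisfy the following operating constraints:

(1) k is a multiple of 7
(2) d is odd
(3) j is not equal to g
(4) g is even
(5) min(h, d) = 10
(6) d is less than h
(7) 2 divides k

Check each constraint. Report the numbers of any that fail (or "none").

Violated: 1, 2, and 5.

(1) 2 = 7*0 + 2, so 7 does not divide 2  ✗
(2) d = 8 is even  ✗
(3) j = 20, g = 10; distinct  ✓
(4) g = 10 is even  ✓
(5) min(15, 8) = 8, not 10  ✗
(6) d = 8, h = 15; 8 < 15  ✓
(7) 2 / 2 = 1, so 2 divides 2  ✓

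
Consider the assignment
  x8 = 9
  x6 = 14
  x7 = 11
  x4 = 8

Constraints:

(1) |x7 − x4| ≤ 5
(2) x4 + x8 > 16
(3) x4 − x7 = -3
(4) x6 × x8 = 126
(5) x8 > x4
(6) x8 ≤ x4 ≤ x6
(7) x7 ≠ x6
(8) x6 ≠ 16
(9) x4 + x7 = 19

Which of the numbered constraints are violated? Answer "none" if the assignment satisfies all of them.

(1) |11 − 8| = 3; 3 ≤ 5 — OK.
(2) x4 + x8 = 8 + 9 = 17; 17 > 16 — OK.
(3) x4 − x7 = 8 − 11 = -3 — OK.
(4) x6 × x8 = 14 × 9 = 126 — OK.
(5) x8 = 9, x4 = 8; 9 > 8 — OK.
(6) values 9, 8, 14; x8 = 9 is not ≤ x4 = 8 — violated.
(7) x7 = 11, x6 = 14; distinct — OK.
(8) x6 = 14, and 14 ≠ 16 — OK.
(9) x4 + x7 = 8 + 11 = 19 — OK.

Constraint 6 is violated.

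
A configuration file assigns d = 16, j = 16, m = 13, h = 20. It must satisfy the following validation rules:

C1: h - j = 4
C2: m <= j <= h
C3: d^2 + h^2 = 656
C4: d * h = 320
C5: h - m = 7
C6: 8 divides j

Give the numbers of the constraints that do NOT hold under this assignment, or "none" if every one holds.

No violations.

C1: h - j = 20 - 16 = 4  OK
C2: values 13 <= 16 <= 20  OK
C3: d^2 + h^2 = 16^2 + 20^2 = 256 + 400 = 656  OK
C4: d * h = 16 * 20 = 320  OK
C5: h - m = 20 - 13 = 7  OK
C6: 16 / 8 = 2, so 8 divides 16  OK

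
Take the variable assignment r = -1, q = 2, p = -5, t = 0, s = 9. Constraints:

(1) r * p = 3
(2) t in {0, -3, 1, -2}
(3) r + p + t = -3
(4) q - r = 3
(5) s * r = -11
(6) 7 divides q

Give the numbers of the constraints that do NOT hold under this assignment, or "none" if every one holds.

Constraints 1, 3, 5, 6 do not hold.

(1) r * p = -1 * (-5) = 5, not 3  FAIL
(2) t = 0 is in {0, -3, 1, -2}  OK
(3) r + p + t = -1 + (-5) + 0 = -6, not -3  FAIL
(4) q - r = 2 - (-1) = 3  OK
(5) s * r = 9 * (-1) = -9, not -11  FAIL
(6) 2 = 7*0 + 2, so 7 does not divide 2  FAIL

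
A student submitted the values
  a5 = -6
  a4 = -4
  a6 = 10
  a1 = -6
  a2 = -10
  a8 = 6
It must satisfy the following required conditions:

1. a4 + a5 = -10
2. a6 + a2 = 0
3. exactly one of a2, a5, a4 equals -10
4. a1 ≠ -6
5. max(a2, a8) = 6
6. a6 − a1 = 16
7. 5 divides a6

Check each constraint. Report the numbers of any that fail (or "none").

1. a4 + a5 = -4 + (-6) = -10  ✓
2. a6 + a2 = 10 + (-10) = 0  ✓
3. a2=-10, a5=-6, a4=-4; 1 of them equals -10  ✓
4. a1 = -6, but -6 is required to differ  ✗
5. max(-10, 6) = 6  ✓
6. a6 − a1 = 10 − (-6) = 16  ✓
7. 10 / 5 = 2, so 5 divides 10  ✓

Constraint 4 does not hold.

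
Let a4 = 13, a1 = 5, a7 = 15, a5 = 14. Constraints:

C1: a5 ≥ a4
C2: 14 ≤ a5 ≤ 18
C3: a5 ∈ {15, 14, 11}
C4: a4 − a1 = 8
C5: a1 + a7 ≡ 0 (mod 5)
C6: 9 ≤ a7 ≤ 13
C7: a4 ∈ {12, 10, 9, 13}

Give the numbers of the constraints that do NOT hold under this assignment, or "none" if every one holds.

C1: a5 = 14, a4 = 13; 14 ≥ 13  holds
C2: a5 = 14 lies in [14, 18]  holds
C3: a5 = 14 is in {15, 14, 11}  holds
C4: a4 − a1 = 13 − 5 = 8  holds
C5: a1 + a7 = 20; 20 mod 5 = 0  holds
C6: a7 = 15 is outside [9, 13]  fails
C7: a4 = 13 is in {12, 10, 9, 13}  holds

Constraint 6 does not hold.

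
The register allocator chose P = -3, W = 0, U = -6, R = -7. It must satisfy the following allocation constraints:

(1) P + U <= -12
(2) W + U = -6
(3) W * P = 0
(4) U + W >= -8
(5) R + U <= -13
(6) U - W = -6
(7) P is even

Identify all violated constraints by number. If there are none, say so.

(1) P + U = -3 + (-6) = -9; -9 > -12, bound -12 not met — violated.
(2) W + U = 0 + (-6) = -6 — OK.
(3) W * P = 0 * (-3) = 0 — OK.
(4) U + W = -6 + 0 = -6; -6 ≥ -8 — OK.
(5) R + U = -7 + (-6) = -13; -13 ≤ -13 — OK.
(6) U - W = -6 - 0 = -6 — OK.
(7) P = -3 is odd — violated.

Violated: 1 and 7.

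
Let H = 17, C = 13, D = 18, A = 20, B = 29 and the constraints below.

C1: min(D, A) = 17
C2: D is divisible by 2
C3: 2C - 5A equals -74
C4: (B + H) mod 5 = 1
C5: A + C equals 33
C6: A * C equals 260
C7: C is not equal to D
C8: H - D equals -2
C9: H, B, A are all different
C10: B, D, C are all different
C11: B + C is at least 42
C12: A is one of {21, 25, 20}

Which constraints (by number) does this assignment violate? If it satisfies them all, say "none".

C1: min(18, 20) = 18, not 17 — violated.
C2: 18 / 2 = 9, so 2 divides 18 — OK.
C3: 2C - 5A = 2(13) - 5(20) = -74 — OK.
C4: B + H = 46; 46 mod 5 = 1 — OK.
C5: A + C = 20 + 13 = 33 — OK.
C6: A * C = 20 * 13 = 260 — OK.
C7: C = 13, D = 18; distinct — OK.
C8: H - D = 17 - 18 = -1, not -2 — violated.
C9: values 17, 29, 20 are pairwise distinct — OK.
C10: values 29, 18, 13 are pairwise distinct — OK.
C11: B + C = 29 + 13 = 42; 42 ≥ 42 — OK.
C12: A = 20 is in {21, 25, 20} — OK.

Constraints 1, 8 are violated.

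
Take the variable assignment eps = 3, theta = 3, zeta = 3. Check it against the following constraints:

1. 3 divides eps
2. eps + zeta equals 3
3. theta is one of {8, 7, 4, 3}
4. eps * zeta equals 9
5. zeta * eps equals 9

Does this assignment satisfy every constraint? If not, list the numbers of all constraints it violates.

Violated: 2.

1. 3 / 3 = 1, so 3 divides 3  holds
2. eps + zeta = 3 + 3 = 6, not 3  fails
3. theta = 3 is in {8, 7, 4, 3}  holds
4. eps * zeta = 3 * 3 = 9  holds
5. zeta * eps = 3 * 3 = 9  holds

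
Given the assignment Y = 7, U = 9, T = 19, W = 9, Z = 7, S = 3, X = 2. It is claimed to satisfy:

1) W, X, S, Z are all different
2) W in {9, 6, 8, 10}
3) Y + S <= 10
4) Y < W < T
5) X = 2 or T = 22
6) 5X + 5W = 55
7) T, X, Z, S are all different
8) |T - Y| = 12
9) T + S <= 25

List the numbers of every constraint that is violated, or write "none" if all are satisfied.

1) values 9, 2, 3, 7 are pairwise distinct  ✔
2) W = 9 is in {9, 6, 8, 10}  ✔
3) Y + S = 7 + 3 = 10; 10 ≤ 10  ✔
4) values 7 < 9 < 19  ✔
5) X = 2 = 2 (first disjunct)  ✔
6) 5X + 5W = 5(2) + 5(9) = 55  ✔
7) values 19, 2, 7, 3 are pairwise distinct  ✔
8) |19 - 7| = 12  ✔
9) T + S = 19 + 3 = 22; 22 ≤ 25  ✔

No violations.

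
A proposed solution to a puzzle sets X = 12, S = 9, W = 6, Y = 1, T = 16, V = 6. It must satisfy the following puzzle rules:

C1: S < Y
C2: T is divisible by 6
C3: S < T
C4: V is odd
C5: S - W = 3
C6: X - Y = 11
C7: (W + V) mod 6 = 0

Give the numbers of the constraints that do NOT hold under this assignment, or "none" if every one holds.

C1: S = 9, Y = 1; 9 ≥ 1 (want <) — fails.
C2: 16 = 6*2 + 4, so 6 does not divide 16 — fails.
C3: S = 9, T = 16; 9 < 16 — holds.
C4: V = 6 is even — fails.
C5: S - W = 9 - 6 = 3 — holds.
C6: X - Y = 12 - 1 = 11 — holds.
C7: W + V = 12; 12 mod 6 = 0 — holds.

No — constraints 1, 2, 4 are not satisfied.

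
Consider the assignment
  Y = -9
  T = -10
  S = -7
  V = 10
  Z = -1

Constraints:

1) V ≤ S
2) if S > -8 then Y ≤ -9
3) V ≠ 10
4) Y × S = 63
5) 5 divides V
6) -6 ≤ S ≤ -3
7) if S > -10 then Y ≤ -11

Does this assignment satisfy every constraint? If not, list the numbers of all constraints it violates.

Constraints 1, 3, 6, and 7 are violated.

1) V = 10, S = -7; 10 > -7 (want ≤) — violated.
2) S = -7 > -8, so we need Y ≤ -9; Y = -9 ≤ -9 — OK.
3) V = 10, but 10 is required to differ — violated.
4) Y × S = -9 × (-7) = 63 — OK.
5) 10 / 5 = 2, so 5 divides 10 — OK.
6) S = -7 is outside [-6, -3] — violated.
7) S = -7 > -10, so we need Y ≤ -11; but Y = -9 > -11 — violated.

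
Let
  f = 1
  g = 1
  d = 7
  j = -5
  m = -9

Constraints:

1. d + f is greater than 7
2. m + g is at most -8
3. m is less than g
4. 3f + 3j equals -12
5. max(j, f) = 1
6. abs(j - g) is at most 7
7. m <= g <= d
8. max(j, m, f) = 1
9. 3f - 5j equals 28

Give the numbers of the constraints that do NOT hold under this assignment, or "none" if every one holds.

All constraints are satisfied.

1. d + f = 7 + 1 = 8; 8 > 7  ✓
2. m + g = -9 + 1 = -8; -8 ≤ -8  ✓
3. m = -9, g = 1; -9 < 1  ✓
4. 3f + 3j = 3(1) + 3(-5) = -12  ✓
5. max(-5, 1) = 1  ✓
6. abs(-5 - 1) = 6; 6 ≤ 7  ✓
7. values -9 <= 1 <= 7  ✓
8. max(-5, -9, 1) = 1  ✓
9. 3f - 5j = 3(1) - 5(-5) = 28  ✓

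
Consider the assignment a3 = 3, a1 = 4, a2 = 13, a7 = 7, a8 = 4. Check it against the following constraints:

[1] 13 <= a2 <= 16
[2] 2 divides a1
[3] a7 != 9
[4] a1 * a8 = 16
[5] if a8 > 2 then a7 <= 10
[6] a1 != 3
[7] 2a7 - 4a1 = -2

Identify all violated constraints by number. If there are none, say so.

None — every constraint holds.

[1] a2 = 13 lies in [13, 16]  OK
[2] 4 / 2 = 2, so 2 divides 4  OK
[3] a7 = 7, and 7 ≠ 9  OK
[4] a1 * a8 = 4 * 4 = 16  OK
[5] a8 = 4 > 2, so we need a7 ≤ 10; a7 = 7 ≤ 10  OK
[6] a1 = 4, and 4 ≠ 3  OK
[7] 2a7 - 4a1 = 2(7) - 4(4) = -2  OK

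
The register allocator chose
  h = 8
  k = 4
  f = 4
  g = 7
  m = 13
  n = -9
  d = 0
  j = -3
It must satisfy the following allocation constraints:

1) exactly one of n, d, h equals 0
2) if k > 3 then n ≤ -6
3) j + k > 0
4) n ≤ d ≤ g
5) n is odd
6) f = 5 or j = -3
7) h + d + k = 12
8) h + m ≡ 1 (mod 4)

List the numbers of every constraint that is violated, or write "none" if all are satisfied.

1) n=-9, d=0, h=8; 1 of them equals 0 — holds.
2) k = 4 > 3, so we need n ≤ -6; n = -9 ≤ -6 — holds.
3) j + k = -3 + 4 = 1; 1 > 0 — holds.
4) values -9 ≤ 0 ≤ 7 — holds.
5) n = -9 is odd — holds.
6) f = 4 ≠ 5, but j = -3 = -3 (second disjunct) — holds.
7) h + d + k = 8 + 0 + 4 = 12 — holds.
8) h + m = 21; 21 mod 4 = 1 — holds.

The assignment satisfies every constraint.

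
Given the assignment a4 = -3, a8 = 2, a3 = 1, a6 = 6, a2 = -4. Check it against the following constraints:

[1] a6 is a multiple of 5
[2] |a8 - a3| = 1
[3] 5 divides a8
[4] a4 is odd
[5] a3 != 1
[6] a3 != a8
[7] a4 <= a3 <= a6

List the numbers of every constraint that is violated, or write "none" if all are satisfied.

[1] 6 = 5*1 + 1, so 5 does not divide 6  ✗
[2] |2 - 1| = 1  ✓
[3] 2 = 5*0 + 2, so 5 does not divide 2  ✗
[4] a4 = -3 is odd  ✓
[5] a3 = 1, but 1 is required to differ  ✗
[6] a3 = 1, a8 = 2; distinct  ✓
[7] values -3 <= 1 <= 6  ✓

Constraints 1, 3, and 5 are violated.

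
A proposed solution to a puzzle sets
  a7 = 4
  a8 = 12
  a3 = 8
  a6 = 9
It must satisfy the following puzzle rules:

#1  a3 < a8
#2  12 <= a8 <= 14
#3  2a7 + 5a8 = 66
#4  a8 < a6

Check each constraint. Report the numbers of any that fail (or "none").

Violated: 3 and 4.

#1 a3 = 8, a8 = 12; 8 < 12 — satisfied.
#2 a8 = 12 lies in [12, 14] — satisfied.
#3 2a7 + 5a8 = 2(4) + 5(12) = 68, not 66 — violated.
#4 a8 = 12, a6 = 9; 12 ≥ 9 (want <) — violated.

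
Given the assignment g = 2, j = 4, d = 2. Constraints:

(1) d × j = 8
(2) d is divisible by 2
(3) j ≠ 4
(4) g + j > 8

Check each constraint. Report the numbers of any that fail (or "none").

(1) d × j = 2 × 4 = 8 — OK.
(2) 2 / 2 = 1, so 2 divides 2 — OK.
(3) j = 4, but 4 is required to differ — violated.
(4) g + j = 2 + 4 = 6; 6 ≤ 8, bound 8 not met — violated.

The assignment fails constraints 3, 4.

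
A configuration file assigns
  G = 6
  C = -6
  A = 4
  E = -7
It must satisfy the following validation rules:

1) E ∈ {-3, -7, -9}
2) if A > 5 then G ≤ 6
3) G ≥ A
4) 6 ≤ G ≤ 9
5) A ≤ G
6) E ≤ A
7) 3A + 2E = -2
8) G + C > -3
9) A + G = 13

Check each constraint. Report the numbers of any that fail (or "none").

1) E = -7 is in {-3, -7, -9}  holds
2) A = 4, not > 5; antecedent false, conditional vacuously true  holds
3) G = 6, A = 4; 6 ≥ 4  holds
4) G = 6 lies in [6, 9]  holds
5) A = 4, G = 6; 4 ≤ 6  holds
6) E = -7, A = 4; -7 ≤ 4  holds
7) 3A + 2E = 3(4) + 2(-7) = -2  holds
8) G + C = 6 + (-6) = 0; 0 > -3  holds
9) A + G = 4 + 6 = 10, not 13  fails

Constraint 9 is violated.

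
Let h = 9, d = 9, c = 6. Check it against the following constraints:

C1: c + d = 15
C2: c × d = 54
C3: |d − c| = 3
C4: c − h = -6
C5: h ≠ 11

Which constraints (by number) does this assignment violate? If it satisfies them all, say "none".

C1: c + d = 6 + 9 = 15 — satisfied.
C2: c × d = 6 × 9 = 54 — satisfied.
C3: |9 − 6| = 3 — satisfied.
C4: c − h = 6 − 9 = -3, not -6 — violated.
C5: h = 9, and 9 ≠ 11 — satisfied.

Constraint 4 is violated.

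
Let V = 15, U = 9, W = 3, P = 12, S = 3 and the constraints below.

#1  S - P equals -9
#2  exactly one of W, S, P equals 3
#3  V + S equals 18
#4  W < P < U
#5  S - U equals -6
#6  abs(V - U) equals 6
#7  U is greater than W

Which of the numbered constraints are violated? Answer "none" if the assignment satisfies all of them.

Constraints 2 and 4 do not hold.

#1 S - P = 3 - 12 = -9 — OK.
#2 W=3, S=3, P=12; 2 of them equal 3, not exactly one — violated.
#3 V + S = 15 + 3 = 18 — OK.
#4 values 3, 12, 9; P = 12 is not < U = 9 — violated.
#5 S - U = 3 - 9 = -6 — OK.
#6 abs(15 - 9) = 6 — OK.
#7 U = 9, W = 3; 9 > 3 — OK.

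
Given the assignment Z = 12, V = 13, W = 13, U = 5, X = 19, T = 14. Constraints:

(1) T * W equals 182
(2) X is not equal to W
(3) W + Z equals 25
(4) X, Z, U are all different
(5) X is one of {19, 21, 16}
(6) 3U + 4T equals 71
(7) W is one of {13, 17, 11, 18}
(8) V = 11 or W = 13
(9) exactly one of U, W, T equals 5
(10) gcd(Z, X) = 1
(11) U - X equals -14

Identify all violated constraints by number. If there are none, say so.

None — every constraint holds.

(1) T * W = 14 * 13 = 182 — OK.
(2) X = 19, W = 13; distinct — OK.
(3) W + Z = 13 + 12 = 25 — OK.
(4) values 19, 12, 5 are pairwise distinct — OK.
(5) X = 19 is in {19, 21, 16} — OK.
(6) 3U + 4T = 3(5) + 4(14) = 71 — OK.
(7) W = 13 is in {13, 17, 11, 18} — OK.
(8) V = 13 ≠ 11, but W = 13 = 13 (second disjunct) — OK.
(9) U=5, W=13, T=14; 1 of them equals 5 — OK.
(10) gcd(12, 19) = 1 — OK.
(11) U - X = 5 - 19 = -14 — OK.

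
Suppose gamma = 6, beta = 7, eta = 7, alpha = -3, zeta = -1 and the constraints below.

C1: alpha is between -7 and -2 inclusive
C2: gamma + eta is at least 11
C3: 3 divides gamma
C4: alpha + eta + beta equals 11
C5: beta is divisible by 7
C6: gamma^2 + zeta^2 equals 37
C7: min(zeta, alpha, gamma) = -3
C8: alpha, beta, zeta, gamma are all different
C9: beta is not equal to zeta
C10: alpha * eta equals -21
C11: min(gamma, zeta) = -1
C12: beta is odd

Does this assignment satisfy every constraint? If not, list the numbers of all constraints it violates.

C1: alpha = -3 lies in [-7, -2] — satisfied.
C2: gamma + eta = 6 + 7 = 13; 13 ≥ 11 — satisfied.
C3: 6 / 3 = 2, so 3 divides 6 — satisfied.
C4: alpha + eta + beta = -3 + 7 + 7 = 11 — satisfied.
C5: 7 / 7 = 1, so 7 divides 7 — satisfied.
C6: gamma^2 + zeta^2 = 6^2 + (-1)^2 = 36 + 1 = 37 — satisfied.
C7: min(-1, -3, 6) = -3 — satisfied.
C8: values -3, 7, -1, 6 are pairwise distinct — satisfied.
C9: beta = 7, zeta = -1; distinct — satisfied.
C10: alpha * eta = -3 * 7 = -21 — satisfied.
C11: min(6, -1) = -1 — satisfied.
C12: beta = 7 is odd — satisfied.

The assignment satisfies every constraint.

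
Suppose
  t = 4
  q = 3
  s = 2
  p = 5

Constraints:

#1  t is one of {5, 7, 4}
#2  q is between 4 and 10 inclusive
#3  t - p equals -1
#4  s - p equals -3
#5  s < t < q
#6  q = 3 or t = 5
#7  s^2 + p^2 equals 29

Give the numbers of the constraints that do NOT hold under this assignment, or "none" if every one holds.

#1 t = 4 is in {5, 7, 4}  OK
#2 q = 3 is outside [4, 10]  FAIL
#3 t - p = 4 - 5 = -1  OK
#4 s - p = 2 - 5 = -3  OK
#5 values 2, 4, 3; t = 4 is not < q = 3  FAIL
#6 q = 3 = 3 (first disjunct)  OK
#7 s^2 + p^2 = 2^2 + 5^2 = 4 + 25 = 29  OK

Violated: 2, 5.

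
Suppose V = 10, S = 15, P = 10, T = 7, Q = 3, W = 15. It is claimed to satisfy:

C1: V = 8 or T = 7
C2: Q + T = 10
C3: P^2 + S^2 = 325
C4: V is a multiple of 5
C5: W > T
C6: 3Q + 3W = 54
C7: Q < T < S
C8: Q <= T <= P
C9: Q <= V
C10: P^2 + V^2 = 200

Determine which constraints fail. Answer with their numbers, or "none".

C1: V = 10 ≠ 8, but T = 7 = 7 (second disjunct) — OK.
C2: Q + T = 3 + 7 = 10 — OK.
C3: P^2 + S^2 = 10^2 + 15^2 = 100 + 225 = 325 — OK.
C4: 10 / 5 = 2, so 5 divides 10 — OK.
C5: W = 15, T = 7; 15 > 7 — OK.
C6: 3Q + 3W = 3(3) + 3(15) = 54 — OK.
C7: values 3 < 7 < 15 — OK.
C8: values 3 <= 7 <= 10 — OK.
C9: Q = 3, V = 10; 3 ≤ 10 — OK.
C10: P^2 + V^2 = 10^2 + 10^2 = 100 + 100 = 200 — OK.

All constraints are satisfied.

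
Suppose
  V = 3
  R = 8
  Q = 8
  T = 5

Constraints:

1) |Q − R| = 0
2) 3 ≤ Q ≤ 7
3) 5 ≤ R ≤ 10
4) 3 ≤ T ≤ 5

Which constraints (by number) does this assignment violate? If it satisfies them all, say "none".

1) |8 − 8| = 0 — holds.
2) Q = 8 is outside [3, 7] — does not hold.
3) R = 8 lies in [5, 10] — holds.
4) T = 5 lies in [3, 5] — holds.

The assignment fails constraint 2.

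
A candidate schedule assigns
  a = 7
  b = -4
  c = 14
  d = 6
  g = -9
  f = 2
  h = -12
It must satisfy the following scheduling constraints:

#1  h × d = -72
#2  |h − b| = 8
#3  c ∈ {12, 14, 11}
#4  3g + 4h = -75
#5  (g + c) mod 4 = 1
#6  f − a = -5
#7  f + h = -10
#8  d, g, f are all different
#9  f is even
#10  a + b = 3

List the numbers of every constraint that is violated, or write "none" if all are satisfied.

No violations.

#1 h × d = -12 × 6 = -72 — satisfied.
#2 |-12 − (-4)| = 8 — satisfied.
#3 c = 14 is in {12, 14, 11} — satisfied.
#4 3g + 4h = 3(-9) + 4(-12) = -75 — satisfied.
#5 g + c = 5; 5 mod 4 = 1 — satisfied.
#6 f − a = 2 − 7 = -5 — satisfied.
#7 f + h = 2 + (-12) = -10 — satisfied.
#8 values 6, -9, 2 are pairwise distinct — satisfied.
#9 f = 2 is even — satisfied.
#10 a + b = 7 + (-4) = 3 — satisfied.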